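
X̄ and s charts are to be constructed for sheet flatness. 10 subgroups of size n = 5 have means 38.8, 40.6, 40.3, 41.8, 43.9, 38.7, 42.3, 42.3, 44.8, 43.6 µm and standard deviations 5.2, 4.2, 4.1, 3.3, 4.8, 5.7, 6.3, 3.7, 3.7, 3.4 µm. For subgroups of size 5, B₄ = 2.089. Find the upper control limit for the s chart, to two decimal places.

s̄ = (5.2 + 4.2 + 4.1 + 3.3 + 4.8 + 5.7 + 6.3 + 3.7 + 3.7 + 3.4) / 10 = 4.4400
UCL_s = B₄·s̄ = 2.089 × 4.4400 = 9.2752

9.28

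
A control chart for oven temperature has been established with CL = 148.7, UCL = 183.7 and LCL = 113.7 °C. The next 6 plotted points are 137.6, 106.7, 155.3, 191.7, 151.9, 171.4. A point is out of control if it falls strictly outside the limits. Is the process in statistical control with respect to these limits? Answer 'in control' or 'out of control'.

out of control

Compare each point to [113.7, 183.7]: sample 2 = 106.7 < LCL; sample 4 = 191.7 > UCL.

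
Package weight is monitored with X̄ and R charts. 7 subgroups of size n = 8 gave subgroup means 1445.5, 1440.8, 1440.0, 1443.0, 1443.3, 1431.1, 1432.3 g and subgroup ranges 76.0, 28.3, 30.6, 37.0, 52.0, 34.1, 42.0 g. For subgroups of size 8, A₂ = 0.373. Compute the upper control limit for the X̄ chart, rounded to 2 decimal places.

X̄̄ = (1445.5 + 1440.8 + 1440.0 + 1443.0 + 1443.3 + 1431.1 + 1432.3) / 7 = 10076.0000 / 7 = 1439.4286
R̄ = (76.0 + 28.3 + 30.6 + 37.0 + 52.0 + 34.1 + 42.0) / 7 = 300.0000 / 7 = 42.8571
UCL = X̄̄ + A₂·R̄ = 1439.4286 + 0.373 × 42.8571 = 1455.4143

1455.41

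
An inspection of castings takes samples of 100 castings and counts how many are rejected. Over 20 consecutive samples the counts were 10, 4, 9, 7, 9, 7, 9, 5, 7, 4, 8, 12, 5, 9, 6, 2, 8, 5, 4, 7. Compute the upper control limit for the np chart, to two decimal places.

14.43

p̄ = Σdᵢ / (k·n) = 137 / (20 × 100) = 0.06850
UCL = np̄ + 3·√(np̄(1−p̄)) = 6.8500 + 3 × √(6.8500×0.93150) = 6.8500 + 3 × 2.5260 = 14.4281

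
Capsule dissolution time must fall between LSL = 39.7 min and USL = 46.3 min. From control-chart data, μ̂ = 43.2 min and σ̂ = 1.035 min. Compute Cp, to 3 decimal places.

1.063

Cp = (USL − LSL) / (6σ̂) = (46.3 − 39.7) / (6 × 1.035) = 6.6000 / 6.2100 = 1.0628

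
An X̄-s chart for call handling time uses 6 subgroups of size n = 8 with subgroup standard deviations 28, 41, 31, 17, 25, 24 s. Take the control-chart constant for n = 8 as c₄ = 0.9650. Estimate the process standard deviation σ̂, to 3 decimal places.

s̄ = (28 + 41 + 31 + 17 + 25 + 24) / 6 = 27.6667
σ̂ = s̄ / c₄ = 27.6667 / 0.9650 = 28.6701

28.670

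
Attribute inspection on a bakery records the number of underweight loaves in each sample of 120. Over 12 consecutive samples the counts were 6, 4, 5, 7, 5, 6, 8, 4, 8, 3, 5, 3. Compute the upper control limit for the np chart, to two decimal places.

12.11

p̄ = Σdᵢ / (k·n) = 64 / (12 × 120) = 0.04444
UCL = np̄ + 3·√(np̄(1−p̄)) = 5.3333 + 3 × √(5.3333×0.95556) = 5.3333 + 3 × 2.2575 = 12.1058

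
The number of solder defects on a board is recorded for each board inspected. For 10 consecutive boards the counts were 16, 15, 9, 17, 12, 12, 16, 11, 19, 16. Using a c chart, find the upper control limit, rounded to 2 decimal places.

c̄ = (16 + 15 + 9 + 17 + 12 + 12 + 16 + 11 + 19 + 16) / 10 = 143 / 10 = 14.3000
UCL = c̄ + 3√c̄ = 14.3000 + 3 × √14.3000 = 14.3000 + 3 × 3.7815 = 25.6446

25.64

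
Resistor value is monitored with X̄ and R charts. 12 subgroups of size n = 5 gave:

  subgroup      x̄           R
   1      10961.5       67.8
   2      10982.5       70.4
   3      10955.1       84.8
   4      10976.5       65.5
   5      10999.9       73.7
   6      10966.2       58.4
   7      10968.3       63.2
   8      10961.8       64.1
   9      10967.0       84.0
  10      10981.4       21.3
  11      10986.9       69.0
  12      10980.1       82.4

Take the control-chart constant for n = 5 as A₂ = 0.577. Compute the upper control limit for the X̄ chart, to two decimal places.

11012.62

X̄̄ = (10961.5 + 10982.5 + 10955.1 + 10976.5 + 10999.9 + 10966.2 + 10968.3 + 10961.8 + 10967.0 + 10981.4 + 10986.9 + 10980.1) / 12 = 131687.2000 / 12 = 10973.9333
R̄ = (67.8 + 70.4 + 84.8 + 65.5 + 73.7 + 58.4 + 63.2 + 64.1 + 84.0 + 21.3 + 69.0 + 82.4) / 12 = 804.6000 / 12 = 67.0500
UCL = X̄̄ + A₂·R̄ = 10973.9333 + 0.577 × 67.0500 = 11012.6212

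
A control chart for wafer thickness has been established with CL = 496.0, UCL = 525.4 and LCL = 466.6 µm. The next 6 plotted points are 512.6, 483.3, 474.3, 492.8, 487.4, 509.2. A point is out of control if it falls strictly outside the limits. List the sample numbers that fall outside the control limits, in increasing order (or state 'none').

All 6 points lie within [466.6, 525.4].

none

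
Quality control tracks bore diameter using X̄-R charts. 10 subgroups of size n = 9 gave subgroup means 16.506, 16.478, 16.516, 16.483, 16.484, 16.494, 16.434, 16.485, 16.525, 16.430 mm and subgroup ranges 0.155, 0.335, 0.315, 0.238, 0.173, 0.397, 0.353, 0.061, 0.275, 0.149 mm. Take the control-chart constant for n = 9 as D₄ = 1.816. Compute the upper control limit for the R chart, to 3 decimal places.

0.445

R̄ = (0.155 + 0.335 + 0.315 + 0.238 + 0.173 + 0.397 + 0.353 + 0.061 + 0.275 + 0.149) / 10 = 2.4510 / 10 = 0.2451
UCL_R = D₄·R̄ = 1.816 × 0.2451 = 0.4451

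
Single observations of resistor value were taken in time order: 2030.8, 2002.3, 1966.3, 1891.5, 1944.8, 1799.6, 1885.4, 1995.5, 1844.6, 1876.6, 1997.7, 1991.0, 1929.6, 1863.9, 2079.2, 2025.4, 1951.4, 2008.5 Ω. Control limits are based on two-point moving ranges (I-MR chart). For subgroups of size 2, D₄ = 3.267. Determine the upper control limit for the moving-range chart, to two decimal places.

263.61

Moving ranges: 28.5, 36.0, 74.8, 53.3, 145.2, 85.8, 110.1, 150.9, 32.0, 121.1, 6.7, 61.4, 65.7, 215.3, 53.8, 74.0, 57.1; M̄R̄ = 1371.7000 / 17 = 80.6882
UCL_MR = D₄·M̄R̄ = 3.267 × 80.6882 = 263.6085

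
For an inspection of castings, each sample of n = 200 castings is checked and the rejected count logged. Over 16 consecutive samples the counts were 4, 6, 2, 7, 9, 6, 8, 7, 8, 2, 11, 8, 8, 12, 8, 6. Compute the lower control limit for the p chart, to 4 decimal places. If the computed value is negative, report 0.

p̄ = Σdᵢ / (k·n) = 112 / (16 × 200) = 0.03500
LCL = p̄ − 3·√(p̄(1−p̄)/n) = 0.03500 − 3 × 0.01300 = -0.00399 → 0 (negative, so LCL = 0)

0.0000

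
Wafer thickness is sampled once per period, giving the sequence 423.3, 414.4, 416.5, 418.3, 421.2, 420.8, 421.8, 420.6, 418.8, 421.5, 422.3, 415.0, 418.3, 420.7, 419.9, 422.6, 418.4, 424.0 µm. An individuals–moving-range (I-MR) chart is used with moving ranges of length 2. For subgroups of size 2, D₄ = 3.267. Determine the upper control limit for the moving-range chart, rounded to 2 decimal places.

Moving ranges: 8.9, 2.1, 1.8, 2.9, 0.4, 1.0, 1.2, 1.8, 2.7, 0.8, 7.3, 3.3, 2.4, 0.8, 2.7, 4.2, 5.6; M̄R̄ = 49.9000 / 17 = 2.9353
UCL_MR = D₄·M̄R̄ = 3.267 × 2.9353 = 9.5896

9.59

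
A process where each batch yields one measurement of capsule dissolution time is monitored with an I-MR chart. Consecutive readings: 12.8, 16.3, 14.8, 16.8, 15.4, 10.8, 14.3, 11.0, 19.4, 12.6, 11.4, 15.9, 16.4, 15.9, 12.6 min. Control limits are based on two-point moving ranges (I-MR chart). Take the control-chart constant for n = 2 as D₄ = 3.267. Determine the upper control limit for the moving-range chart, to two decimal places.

10.50

Moving ranges: 3.5, 1.5, 2.0, 1.4, 4.6, 3.5, 3.3, 8.4, 6.8, 1.2, 4.5, 0.5, 0.5, 3.3; M̄R̄ = 45.0000 / 14 = 3.2143
UCL_MR = D₄·M̄R̄ = 3.267 × 3.2143 = 10.5011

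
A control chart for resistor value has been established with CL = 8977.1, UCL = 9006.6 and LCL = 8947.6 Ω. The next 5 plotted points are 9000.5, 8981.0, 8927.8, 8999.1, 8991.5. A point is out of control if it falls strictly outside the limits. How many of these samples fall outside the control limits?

Compare each point to [8947.6, 9006.6]: sample 3 = 8927.8 < LCL.

1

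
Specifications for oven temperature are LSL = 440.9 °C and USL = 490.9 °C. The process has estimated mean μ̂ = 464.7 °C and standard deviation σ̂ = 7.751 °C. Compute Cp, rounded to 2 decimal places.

1.08

Cp = (USL − LSL) / (6σ̂) = (490.9 − 440.9) / (6 × 7.751) = 50.0000 / 46.5060 = 1.0751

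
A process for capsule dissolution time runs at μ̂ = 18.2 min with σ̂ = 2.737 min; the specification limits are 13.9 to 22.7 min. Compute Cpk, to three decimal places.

0.524

Cpu = (USL − μ̂) / (3σ̂) = (22.7 − 18.2) / (3 × 2.737) = 0.5480; Cpl = (μ̂ − LSL) / (3σ̂) = (18.2 − 13.9) / (3 × 2.737) = 0.5237; Cpk = min(Cpu, Cpl) = 0.5237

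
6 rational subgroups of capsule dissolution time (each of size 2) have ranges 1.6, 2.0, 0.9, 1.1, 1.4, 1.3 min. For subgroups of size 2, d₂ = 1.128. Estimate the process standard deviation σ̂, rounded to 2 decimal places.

R̄ = (1.6 + 2.0 + 0.9 + 1.1 + 1.4 + 1.3) / 6 = 1.3833
σ̂ = R̄ / d₂ = 1.3833 / 1.128 = 1.2264

1.23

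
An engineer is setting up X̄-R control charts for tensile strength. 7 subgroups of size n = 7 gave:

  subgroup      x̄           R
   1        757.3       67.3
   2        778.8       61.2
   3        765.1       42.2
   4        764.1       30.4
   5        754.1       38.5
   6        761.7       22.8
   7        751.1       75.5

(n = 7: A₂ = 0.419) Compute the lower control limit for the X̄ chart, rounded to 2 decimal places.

X̄̄ = (757.3 + 778.8 + 765.1 + 764.1 + 754.1 + 761.7 + 751.1) / 7 = 5332.2000 / 7 = 761.7429
R̄ = (67.3 + 61.2 + 42.2 + 30.4 + 38.5 + 22.8 + 75.5) / 7 = 337.9000 / 7 = 48.2714
LCL = X̄̄ − A₂·R̄ = 761.7429 − 0.419 × 48.2714 = 741.5171

741.52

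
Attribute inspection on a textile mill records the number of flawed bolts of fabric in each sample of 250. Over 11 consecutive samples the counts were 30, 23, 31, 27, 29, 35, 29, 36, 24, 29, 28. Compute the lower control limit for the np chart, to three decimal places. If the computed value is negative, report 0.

p̄ = Σdᵢ / (k·n) = 321 / (11 × 250) = 0.11673
LCL = np̄ − 3·√(np̄(1−p̄)) = 29.1818 − 3 × 5.0770 = 13.9509

13.951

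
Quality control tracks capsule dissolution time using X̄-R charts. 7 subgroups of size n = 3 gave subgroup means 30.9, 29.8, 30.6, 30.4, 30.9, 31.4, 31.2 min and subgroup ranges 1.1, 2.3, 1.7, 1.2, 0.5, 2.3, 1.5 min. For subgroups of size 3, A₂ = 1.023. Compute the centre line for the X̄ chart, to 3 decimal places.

30.743

X̄̄ = (30.9 + 29.8 + 30.6 + 30.4 + 30.9 + 31.4 + 31.2) / 7 = 215.2000 / 7 = 30.7429
CL = X̄̄ = 30.7429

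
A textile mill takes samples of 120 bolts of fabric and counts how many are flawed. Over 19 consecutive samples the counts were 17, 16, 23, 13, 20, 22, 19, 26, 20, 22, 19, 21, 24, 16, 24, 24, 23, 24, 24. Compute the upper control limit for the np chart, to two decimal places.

33.36

p̄ = Σdᵢ / (k·n) = 397 / (19 × 120) = 0.17412
UCL = np̄ + 3·√(np̄(1−p̄)) = 20.8947 + 3 × √(20.8947×0.82588) = 20.8947 + 3 × 4.1541 = 33.3570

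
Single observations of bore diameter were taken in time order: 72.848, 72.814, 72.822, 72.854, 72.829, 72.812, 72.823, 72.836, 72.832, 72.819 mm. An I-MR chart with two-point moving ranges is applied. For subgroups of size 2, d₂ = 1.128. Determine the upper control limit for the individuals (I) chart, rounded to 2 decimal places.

X̄ = (72.848 + 72.814 + 72.822 + 72.854 + 72.829 + 72.812 + 72.823 + 72.836 + 72.832 + 72.819) / 10 = 72.8289
Moving ranges: 0.034, 0.008, 0.032, 0.025, 0.017, 0.011, 0.013, 0.004, 0.013; M̄R̄ = 0.1570 / 9 = 0.0174
UCL = X̄ + 3·M̄R̄/d₂ = 72.8289 + 3 × 0.0174 / 1.128 = 72.8753

72.88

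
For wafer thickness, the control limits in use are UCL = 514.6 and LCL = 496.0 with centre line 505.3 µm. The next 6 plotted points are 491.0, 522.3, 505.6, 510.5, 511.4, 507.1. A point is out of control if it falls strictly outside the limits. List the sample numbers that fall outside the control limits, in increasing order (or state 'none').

Compare each point to [496.0, 514.6]: sample 1 = 491.0 < LCL; sample 2 = 522.3 > UCL.

1, 2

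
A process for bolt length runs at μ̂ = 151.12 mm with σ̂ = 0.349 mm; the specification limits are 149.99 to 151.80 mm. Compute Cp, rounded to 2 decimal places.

0.86

Cp = (USL − LSL) / (6σ̂) = (151.80 − 149.99) / (6 × 0.349) = 1.8100 / 2.0940 = 0.8644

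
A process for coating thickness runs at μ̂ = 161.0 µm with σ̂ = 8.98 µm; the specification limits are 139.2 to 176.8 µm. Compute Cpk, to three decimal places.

0.586

Cpu = (USL − μ̂) / (3σ̂) = (176.8 − 161.0) / (3 × 8.98) = 0.5865; Cpl = (μ̂ − LSL) / (3σ̂) = (161.0 − 139.2) / (3 × 8.98) = 0.8092; Cpk = min(Cpu, Cpl) = 0.5865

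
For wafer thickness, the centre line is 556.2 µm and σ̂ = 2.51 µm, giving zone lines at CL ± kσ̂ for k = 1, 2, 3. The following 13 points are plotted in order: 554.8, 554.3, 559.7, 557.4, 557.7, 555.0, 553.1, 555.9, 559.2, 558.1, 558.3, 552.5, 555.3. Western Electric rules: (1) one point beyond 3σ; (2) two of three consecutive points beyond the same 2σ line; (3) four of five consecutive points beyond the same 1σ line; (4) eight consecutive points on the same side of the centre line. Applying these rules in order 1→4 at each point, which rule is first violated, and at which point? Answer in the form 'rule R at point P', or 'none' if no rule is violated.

none

Zone of each point (C = within 1σ̂, B = 1σ̂–2σ̂, A = 2σ̂–3σ̂, * = beyond 3σ̂; sign = side of CL): 1:-C, 2:-C, 3:+B, 4:+C, 5:+C, 6:-C, 7:-B, 8:-C, 9:+B, 10:+C, 11:+C, 12:-B, 13:-C
No rule fires across all 13 points.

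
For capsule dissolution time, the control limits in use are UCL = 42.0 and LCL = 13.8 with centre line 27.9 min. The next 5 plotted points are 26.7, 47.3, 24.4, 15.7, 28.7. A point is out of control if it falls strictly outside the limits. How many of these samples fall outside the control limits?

Compare each point to [13.8, 42.0]: sample 2 = 47.3 > UCL.

1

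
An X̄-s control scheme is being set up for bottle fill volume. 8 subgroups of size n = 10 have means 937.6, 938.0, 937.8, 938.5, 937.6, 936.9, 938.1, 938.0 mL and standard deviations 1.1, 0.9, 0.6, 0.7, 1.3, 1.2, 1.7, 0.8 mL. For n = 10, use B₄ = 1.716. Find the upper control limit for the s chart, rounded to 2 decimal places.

s̄ = (1.1 + 0.9 + 0.6 + 0.7 + 1.3 + 1.2 + 1.7 + 0.8) / 8 = 1.0375
UCL_s = B₄·s̄ = 1.716 × 1.0375 = 1.7804

1.78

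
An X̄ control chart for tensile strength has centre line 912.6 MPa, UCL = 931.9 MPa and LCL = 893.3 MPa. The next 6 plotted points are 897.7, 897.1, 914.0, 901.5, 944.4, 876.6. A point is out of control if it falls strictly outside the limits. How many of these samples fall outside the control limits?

2

Compare each point to [893.3, 931.9]: sample 5 = 944.4 > UCL; sample 6 = 876.6 < LCL.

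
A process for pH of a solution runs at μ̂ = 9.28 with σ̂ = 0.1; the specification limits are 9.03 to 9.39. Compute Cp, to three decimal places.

0.600

Cp = (USL − LSL) / (6σ̂) = (9.39 − 9.03) / (6 × 0.1) = 0.3600 / 0.6000 = 0.6000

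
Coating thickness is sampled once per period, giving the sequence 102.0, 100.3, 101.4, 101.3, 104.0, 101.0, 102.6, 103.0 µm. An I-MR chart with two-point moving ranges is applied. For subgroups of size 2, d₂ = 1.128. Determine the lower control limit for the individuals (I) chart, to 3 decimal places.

97.923

X̄ = (102.0 + 100.3 + 101.4 + 101.3 + 104.0 + 101.0 + 102.6 + 103.0) / 8 = 101.9500
Moving ranges: 1.7, 1.1, 0.1, 2.7, 3.0, 1.6, 0.4; M̄R̄ = 10.6000 / 7 = 1.5143
LCL = X̄ − 3·M̄R̄/d₂ = 101.9500 − 3 × 1.5143 / 1.128 = 97.9226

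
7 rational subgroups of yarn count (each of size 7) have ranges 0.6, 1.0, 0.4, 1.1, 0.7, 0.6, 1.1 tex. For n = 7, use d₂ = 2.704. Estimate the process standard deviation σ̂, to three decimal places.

0.291

R̄ = (0.6 + 1.0 + 0.4 + 1.1 + 0.7 + 0.6 + 1.1) / 7 = 0.7857
σ̂ = R̄ / d₂ = 0.7857 / 2.704 = 0.2906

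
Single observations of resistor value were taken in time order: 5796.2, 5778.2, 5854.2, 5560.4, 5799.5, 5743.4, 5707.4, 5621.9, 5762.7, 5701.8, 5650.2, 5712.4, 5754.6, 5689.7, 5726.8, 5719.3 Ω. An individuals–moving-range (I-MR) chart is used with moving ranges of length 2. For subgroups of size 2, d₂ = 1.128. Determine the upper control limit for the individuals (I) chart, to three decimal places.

X̄ = (5796.2 + 5778.2 + 5854.2 + 5560.4 + 5799.5 + 5743.4 + 5707.4 + 5621.9 + 5762.7 + 5701.8 + 5650.2 + 5712.4 + 5754.6 + 5689.7 + 5726.8 + 5719.3) / 16 = 5723.6687
Moving ranges: 18.0, 76.0, 293.8, 239.1, 56.1, 36.0, 85.5, 140.8, 60.9, 51.6, 62.2, 42.2, 64.9, 37.1, 7.5; M̄R̄ = 1271.7000 / 15 = 84.7800
UCL = X̄ + 3·M̄R̄/d₂ = 5723.6687 + 3 × 84.7800 / 1.128 = 5949.1475

5949.147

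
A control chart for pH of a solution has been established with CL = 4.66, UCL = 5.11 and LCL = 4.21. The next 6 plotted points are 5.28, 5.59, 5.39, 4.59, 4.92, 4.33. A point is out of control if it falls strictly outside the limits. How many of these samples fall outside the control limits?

3

Compare each point to [4.21, 5.11]: sample 1 = 5.28 > UCL; sample 2 = 5.59 > UCL; sample 3 = 5.39 > UCL.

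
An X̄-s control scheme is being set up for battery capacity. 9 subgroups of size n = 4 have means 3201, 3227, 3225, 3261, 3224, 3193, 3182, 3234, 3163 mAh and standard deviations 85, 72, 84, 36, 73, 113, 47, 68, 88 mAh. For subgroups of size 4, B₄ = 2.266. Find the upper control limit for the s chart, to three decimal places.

167.684

s̄ = (85 + 72 + 84 + 36 + 73 + 113 + 47 + 68 + 88) / 9 = 74.0000
UCL_s = B₄·s̄ = 2.266 × 74.0000 = 167.6840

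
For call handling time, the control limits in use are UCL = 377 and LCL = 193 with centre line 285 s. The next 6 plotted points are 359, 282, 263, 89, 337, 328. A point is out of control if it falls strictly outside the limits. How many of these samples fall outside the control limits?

Compare each point to [193, 377]: sample 4 = 89 < LCL.

1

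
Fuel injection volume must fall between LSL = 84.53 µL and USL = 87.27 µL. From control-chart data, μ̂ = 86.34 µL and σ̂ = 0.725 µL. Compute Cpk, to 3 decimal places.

Cpu = (USL − μ̂) / (3σ̂) = (87.27 − 86.34) / (3 × 0.725) = 0.4276; Cpl = (μ̂ − LSL) / (3σ̂) = (86.34 − 84.53) / (3 × 0.725) = 0.8322; Cpk = min(Cpu, Cpl) = 0.4276

0.428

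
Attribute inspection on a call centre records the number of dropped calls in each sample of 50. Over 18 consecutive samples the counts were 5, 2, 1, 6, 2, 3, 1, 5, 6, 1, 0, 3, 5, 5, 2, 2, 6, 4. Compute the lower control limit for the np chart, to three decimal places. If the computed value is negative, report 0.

p̄ = Σdᵢ / (k·n) = 59 / (18 × 50) = 0.06556
LCL = np̄ − 3·√(np̄(1−p̄)) = 3.2778 − 3 × 1.7501 = -1.9726 → 0 (negative, so LCL = 0)

0.000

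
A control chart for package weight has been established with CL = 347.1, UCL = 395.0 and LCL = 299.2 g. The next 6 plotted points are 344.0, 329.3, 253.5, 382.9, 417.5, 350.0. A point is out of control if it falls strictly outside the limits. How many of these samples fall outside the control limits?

2

Compare each point to [299.2, 395.0]: sample 3 = 253.5 < LCL; sample 5 = 417.5 > UCL.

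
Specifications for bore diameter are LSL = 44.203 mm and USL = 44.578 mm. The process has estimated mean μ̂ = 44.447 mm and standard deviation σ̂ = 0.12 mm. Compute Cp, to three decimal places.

0.521

Cp = (USL − LSL) / (6σ̂) = (44.578 − 44.203) / (6 × 0.12) = 0.3750 / 0.7200 = 0.5208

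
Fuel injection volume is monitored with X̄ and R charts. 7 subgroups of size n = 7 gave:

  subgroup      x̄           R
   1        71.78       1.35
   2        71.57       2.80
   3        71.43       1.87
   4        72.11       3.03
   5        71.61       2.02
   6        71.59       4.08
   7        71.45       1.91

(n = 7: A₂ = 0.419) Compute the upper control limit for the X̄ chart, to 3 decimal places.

X̄̄ = (71.78 + 71.57 + 71.43 + 72.11 + 71.61 + 71.59 + 71.45) / 7 = 501.5400 / 7 = 71.6486
R̄ = (1.35 + 2.80 + 1.87 + 3.03 + 2.02 + 4.08 + 1.91) / 7 = 17.0600 / 7 = 2.4371
UCL = X̄̄ + A₂·R̄ = 71.6486 + 0.419 × 2.4371 = 72.6697

72.670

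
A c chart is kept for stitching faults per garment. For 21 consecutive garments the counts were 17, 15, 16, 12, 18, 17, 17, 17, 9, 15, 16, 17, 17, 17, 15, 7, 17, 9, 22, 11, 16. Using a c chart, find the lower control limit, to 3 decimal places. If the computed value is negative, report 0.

3.439

c̄ = (17 + 15 + 16 + 12 + 18 + 17 + 17 + 17 + 9 + 15 + 16 + 17 + 17 + 17 + 15 + 7 + 17 + 9 + 22 + 11 + 16) / 21 = 317 / 21 = 15.0952
LCL = c̄ − 3√c̄ = 15.0952 − 3 × 3.8853 = 3.4395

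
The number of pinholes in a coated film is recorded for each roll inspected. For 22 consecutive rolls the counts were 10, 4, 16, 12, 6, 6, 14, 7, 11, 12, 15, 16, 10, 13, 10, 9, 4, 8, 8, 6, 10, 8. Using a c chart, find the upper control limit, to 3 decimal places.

c̄ = (10 + 4 + 16 + 12 + 6 + 6 + 14 + 7 + 11 + 12 + 15 + 16 + 10 + 13 + 10 + 9 + 4 + 8 + 8 + 6 + 10 + 8) / 22 = 215 / 22 = 9.7727
UCL = c̄ + 3√c̄ = 9.7727 + 3 × √9.7727 = 9.7727 + 3 × 3.1261 = 19.1511

19.151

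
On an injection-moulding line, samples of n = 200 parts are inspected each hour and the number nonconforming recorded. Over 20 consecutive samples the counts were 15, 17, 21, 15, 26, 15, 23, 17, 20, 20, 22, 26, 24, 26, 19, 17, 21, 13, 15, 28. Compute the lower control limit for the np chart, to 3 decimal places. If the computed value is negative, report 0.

p̄ = Σdᵢ / (k·n) = 400 / (20 × 200) = 0.10000
LCL = np̄ − 3·√(np̄(1−p̄)) = 20.0000 − 3 × 4.2426 = 7.2721

7.272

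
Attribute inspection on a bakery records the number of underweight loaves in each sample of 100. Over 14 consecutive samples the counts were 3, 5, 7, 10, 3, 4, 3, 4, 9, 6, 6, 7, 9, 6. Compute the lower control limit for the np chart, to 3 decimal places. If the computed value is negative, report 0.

0.000

p̄ = Σdᵢ / (k·n) = 82 / (14 × 100) = 0.05857
LCL = np̄ − 3·√(np̄(1−p̄)) = 5.8571 − 3 × 2.3482 = -1.1875 → 0 (negative, so LCL = 0)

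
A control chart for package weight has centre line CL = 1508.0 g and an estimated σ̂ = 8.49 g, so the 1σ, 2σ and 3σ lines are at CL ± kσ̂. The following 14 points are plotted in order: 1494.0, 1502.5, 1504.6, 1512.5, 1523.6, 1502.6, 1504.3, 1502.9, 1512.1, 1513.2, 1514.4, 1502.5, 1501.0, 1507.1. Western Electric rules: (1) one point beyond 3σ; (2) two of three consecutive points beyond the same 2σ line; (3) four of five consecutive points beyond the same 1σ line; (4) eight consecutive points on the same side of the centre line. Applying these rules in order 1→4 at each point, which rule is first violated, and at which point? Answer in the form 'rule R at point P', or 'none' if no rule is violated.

none

Zone of each point (C = within 1σ̂, B = 1σ̂–2σ̂, A = 2σ̂–3σ̂, * = beyond 3σ̂; sign = side of CL): 1:-B, 2:-C, 3:-C, 4:+C, 5:+B, 6:-C, 7:-C, 8:-C, 9:+C, 10:+C, 11:+C, 12:-C, 13:-C, 14:-C
No rule fires across all 14 points.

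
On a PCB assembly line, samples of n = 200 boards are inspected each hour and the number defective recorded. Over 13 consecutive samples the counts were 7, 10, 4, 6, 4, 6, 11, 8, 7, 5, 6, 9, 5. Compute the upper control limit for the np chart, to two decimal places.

p̄ = Σdᵢ / (k·n) = 88 / (13 × 200) = 0.03385
UCL = np̄ + 3·√(np̄(1−p̄)) = 6.7692 + 3 × √(6.7692×0.96615) = 6.7692 + 3 × 2.5574 = 14.4413

14.44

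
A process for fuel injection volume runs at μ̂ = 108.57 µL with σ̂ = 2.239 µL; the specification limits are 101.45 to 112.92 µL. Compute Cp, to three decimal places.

Cp = (USL − LSL) / (6σ̂) = (112.92 − 101.45) / (6 × 2.239) = 11.4700 / 13.4340 = 0.8538

0.854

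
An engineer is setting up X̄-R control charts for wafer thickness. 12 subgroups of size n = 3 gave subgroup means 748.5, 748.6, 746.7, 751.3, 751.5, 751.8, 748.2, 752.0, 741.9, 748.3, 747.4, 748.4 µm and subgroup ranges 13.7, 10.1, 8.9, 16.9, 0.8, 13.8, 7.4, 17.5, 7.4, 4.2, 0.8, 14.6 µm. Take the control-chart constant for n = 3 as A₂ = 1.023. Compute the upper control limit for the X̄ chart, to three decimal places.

X̄̄ = (748.5 + 748.6 + 746.7 + 751.3 + 751.5 + 751.8 + 748.2 + 752.0 + 741.9 + 748.3 + 747.4 + 748.4) / 12 = 8984.6000 / 12 = 748.7167
R̄ = (13.7 + 10.1 + 8.9 + 16.9 + 0.8 + 13.8 + 7.4 + 17.5 + 7.4 + 4.2 + 0.8 + 14.6) / 12 = 116.1000 / 12 = 9.6750
UCL = X̄̄ + A₂·R̄ = 748.7167 + 1.023 × 9.6750 = 758.6142

758.614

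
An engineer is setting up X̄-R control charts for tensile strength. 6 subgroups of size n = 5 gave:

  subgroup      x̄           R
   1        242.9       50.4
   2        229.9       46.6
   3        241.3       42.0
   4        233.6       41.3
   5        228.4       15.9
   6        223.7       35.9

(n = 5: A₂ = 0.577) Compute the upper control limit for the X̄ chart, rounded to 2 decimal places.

X̄̄ = (242.9 + 229.9 + 241.3 + 233.6 + 228.4 + 223.7) / 6 = 1399.8000 / 6 = 233.3000
R̄ = (50.4 + 46.6 + 42.0 + 41.3 + 15.9 + 35.9) / 6 = 232.1000 / 6 = 38.6833
UCL = X̄̄ + A₂·R̄ = 233.3000 + 0.577 × 38.6833 = 255.6203

255.62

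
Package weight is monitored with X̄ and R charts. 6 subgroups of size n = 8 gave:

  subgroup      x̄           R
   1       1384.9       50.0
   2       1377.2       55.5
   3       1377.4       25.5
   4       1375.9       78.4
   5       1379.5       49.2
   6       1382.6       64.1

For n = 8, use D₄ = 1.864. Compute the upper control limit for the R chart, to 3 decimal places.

100.252

R̄ = (50.0 + 55.5 + 25.5 + 78.4 + 49.2 + 64.1) / 6 = 322.7000 / 6 = 53.7833
UCL_R = D₄·R̄ = 1.864 × 53.7833 = 100.2521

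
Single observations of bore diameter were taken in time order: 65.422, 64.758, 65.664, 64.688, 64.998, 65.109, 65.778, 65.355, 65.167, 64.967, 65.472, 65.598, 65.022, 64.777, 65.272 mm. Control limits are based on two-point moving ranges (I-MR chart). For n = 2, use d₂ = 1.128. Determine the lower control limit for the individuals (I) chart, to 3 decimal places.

X̄ = (65.422 + 64.758 + 65.664 + 64.688 + 64.998 + 65.109 + 65.778 + 65.355 + 65.167 + 64.967 + 65.472 + 65.598 + 65.022 + 64.777 + 65.272) / 15 = 65.2031
Moving ranges: 0.664, 0.906, 0.976, 0.310, 0.111, 0.669, 0.423, 0.188, 0.200, 0.505, 0.126, 0.576, 0.245, 0.495; M̄R̄ = 6.3940 / 14 = 0.4567
LCL = X̄ − 3·M̄R̄/d₂ = 65.2031 − 3 × 0.4567 / 1.128 = 63.9885

63.988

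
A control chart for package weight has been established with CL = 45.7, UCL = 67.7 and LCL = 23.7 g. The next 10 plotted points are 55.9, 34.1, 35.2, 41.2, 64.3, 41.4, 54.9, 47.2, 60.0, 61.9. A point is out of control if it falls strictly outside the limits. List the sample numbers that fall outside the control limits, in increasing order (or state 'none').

none

All 10 points lie within [23.7, 67.7].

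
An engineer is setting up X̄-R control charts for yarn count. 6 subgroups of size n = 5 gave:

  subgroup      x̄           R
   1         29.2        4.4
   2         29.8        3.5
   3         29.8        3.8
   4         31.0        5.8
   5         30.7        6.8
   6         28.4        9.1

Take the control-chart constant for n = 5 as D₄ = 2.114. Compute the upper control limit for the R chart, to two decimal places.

11.77

R̄ = (4.4 + 3.5 + 3.8 + 5.8 + 6.8 + 9.1) / 6 = 33.4000 / 6 = 5.5667
UCL_R = D₄·R̄ = 2.114 × 5.5667 = 11.7679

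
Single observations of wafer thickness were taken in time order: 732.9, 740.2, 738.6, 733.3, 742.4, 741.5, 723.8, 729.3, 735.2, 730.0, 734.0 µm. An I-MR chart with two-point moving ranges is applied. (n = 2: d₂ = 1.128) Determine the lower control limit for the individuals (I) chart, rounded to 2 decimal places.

718.03

X̄ = (732.9 + 740.2 + 738.6 + 733.3 + 742.4 + 741.5 + 723.8 + 729.3 + 735.2 + 730.0 + 734.0) / 11 = 734.6545
Moving ranges: 7.3, 1.6, 5.3, 9.1, 0.9, 17.7, 5.5, 5.9, 5.2, 4.0; M̄R̄ = 62.5000 / 10 = 6.2500
LCL = X̄ − 3·M̄R̄/d₂ = 734.6545 − 3 × 6.2500 / 1.128 = 718.0322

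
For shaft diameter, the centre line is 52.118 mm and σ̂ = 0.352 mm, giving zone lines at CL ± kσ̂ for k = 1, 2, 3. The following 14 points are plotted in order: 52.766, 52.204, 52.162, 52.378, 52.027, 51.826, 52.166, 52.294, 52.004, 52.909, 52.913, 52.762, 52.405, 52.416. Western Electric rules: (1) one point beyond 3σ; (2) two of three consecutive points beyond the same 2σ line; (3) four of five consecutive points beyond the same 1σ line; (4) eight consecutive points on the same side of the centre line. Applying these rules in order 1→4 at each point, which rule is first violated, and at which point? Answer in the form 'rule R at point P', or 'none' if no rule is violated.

Zone of each point (C = within 1σ̂, B = 1σ̂–2σ̂, A = 2σ̂–3σ̂, * = beyond 3σ̂; sign = side of CL): 1:+B, 2:+C, 3:+C, 4:+C, 5:-C, 6:-C, 7:+C, 8:+C, 9:-C, 10:+A, 11:+A, 12:+B, 13:+C, 14:+C
Rule 2 (two of three consecutive points beyond the same 2σ limit) is satisfied at point 11.

rule 2 at point 11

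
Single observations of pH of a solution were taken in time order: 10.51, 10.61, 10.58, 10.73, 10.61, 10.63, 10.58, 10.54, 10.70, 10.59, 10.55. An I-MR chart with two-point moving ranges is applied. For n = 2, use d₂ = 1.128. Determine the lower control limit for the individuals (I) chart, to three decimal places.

X̄ = (10.51 + 10.61 + 10.58 + 10.73 + 10.61 + 10.63 + 10.58 + 10.54 + 10.70 + 10.59 + 10.55) / 11 = 10.6027
Moving ranges: 0.10, 0.03, 0.15, 0.12, 0.02, 0.05, 0.04, 0.16, 0.11, 0.04; M̄R̄ = 0.8200 / 10 = 0.0820
LCL = X̄ − 3·M̄R̄/d₂ = 10.6027 − 3 × 0.0820 / 1.128 = 10.3846

10.385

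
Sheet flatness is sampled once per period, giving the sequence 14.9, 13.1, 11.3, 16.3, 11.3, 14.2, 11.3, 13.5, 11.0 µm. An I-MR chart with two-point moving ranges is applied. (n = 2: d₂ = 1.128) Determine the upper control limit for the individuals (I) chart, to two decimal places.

X̄ = (14.9 + 13.1 + 11.3 + 16.3 + 11.3 + 14.2 + 11.3 + 13.5 + 11.0) / 9 = 12.9889
Moving ranges: 1.8, 1.8, 5.0, 5.0, 2.9, 2.9, 2.2, 2.5; M̄R̄ = 24.1000 / 8 = 3.0125
UCL = X̄ + 3·M̄R̄/d₂ = 12.9889 + 3 × 3.0125 / 1.128 = 21.0009

21.00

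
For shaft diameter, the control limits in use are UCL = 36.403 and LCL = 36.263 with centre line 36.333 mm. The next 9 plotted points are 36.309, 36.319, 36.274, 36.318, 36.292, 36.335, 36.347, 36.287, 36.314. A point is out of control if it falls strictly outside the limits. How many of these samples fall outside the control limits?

0

All 9 points lie within [36.263, 36.403].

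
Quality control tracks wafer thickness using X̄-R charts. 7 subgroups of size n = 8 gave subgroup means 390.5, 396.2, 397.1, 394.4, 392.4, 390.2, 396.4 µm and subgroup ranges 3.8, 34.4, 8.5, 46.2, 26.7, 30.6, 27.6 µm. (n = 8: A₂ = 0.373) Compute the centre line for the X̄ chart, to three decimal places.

X̄̄ = (390.5 + 396.2 + 397.1 + 394.4 + 392.4 + 390.2 + 396.4) / 7 = 2757.2000 / 7 = 393.8857
CL = X̄̄ = 393.8857

393.886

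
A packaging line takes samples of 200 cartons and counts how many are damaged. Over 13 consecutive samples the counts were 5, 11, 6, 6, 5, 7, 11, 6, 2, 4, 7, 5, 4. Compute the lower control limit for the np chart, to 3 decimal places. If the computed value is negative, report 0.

p̄ = Σdᵢ / (k·n) = 79 / (13 × 200) = 0.03038
LCL = np̄ − 3·√(np̄(1−p̄)) = 6.0769 − 3 × 2.4274 = -1.2053 → 0 (negative, so LCL = 0)

0.000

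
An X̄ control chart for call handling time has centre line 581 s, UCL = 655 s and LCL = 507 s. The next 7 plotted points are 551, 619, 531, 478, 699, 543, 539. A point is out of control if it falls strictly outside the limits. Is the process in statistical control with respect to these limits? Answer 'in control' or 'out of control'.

out of control

Compare each point to [507, 655]: sample 4 = 478 < LCL; sample 5 = 699 > UCL.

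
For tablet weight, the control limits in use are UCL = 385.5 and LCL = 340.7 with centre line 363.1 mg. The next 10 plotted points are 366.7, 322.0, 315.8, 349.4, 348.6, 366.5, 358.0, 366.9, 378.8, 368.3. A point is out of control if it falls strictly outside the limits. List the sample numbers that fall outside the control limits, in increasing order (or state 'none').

Compare each point to [340.7, 385.5]: sample 2 = 322.0 < LCL; sample 3 = 315.8 < LCL.

2, 3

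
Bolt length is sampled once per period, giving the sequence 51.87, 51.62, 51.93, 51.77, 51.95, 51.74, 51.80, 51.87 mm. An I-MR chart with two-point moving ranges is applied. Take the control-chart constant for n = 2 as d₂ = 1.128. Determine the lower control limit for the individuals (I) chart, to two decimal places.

51.35

X̄ = (51.87 + 51.62 + 51.93 + 51.77 + 51.95 + 51.74 + 51.80 + 51.87) / 8 = 51.8188
Moving ranges: 0.25, 0.31, 0.16, 0.18, 0.21, 0.06, 0.07; M̄R̄ = 1.2400 / 7 = 0.1771
LCL = X̄ − 3·M̄R̄/d₂ = 51.8188 − 3 × 0.1771 / 1.128 = 51.3476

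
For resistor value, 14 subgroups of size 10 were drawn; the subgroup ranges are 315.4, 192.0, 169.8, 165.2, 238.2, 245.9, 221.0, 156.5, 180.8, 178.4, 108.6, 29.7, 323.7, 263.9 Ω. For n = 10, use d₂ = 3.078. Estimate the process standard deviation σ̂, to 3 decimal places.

R̄ = (315.4 + 192.0 + 169.8 + 165.2 + 238.2 + 245.9 + 221.0 + 156.5 + 180.8 + 178.4 + 108.6 + 29.7 + 323.7 + 263.9) / 14 = 199.2214
σ̂ = R̄ / d₂ = 199.2214 / 3.078 = 64.7243

64.724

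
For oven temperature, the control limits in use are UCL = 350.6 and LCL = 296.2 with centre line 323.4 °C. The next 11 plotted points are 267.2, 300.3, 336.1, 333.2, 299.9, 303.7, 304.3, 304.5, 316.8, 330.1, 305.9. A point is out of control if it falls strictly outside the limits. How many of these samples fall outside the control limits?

Compare each point to [296.2, 350.6]: sample 1 = 267.2 < LCL.

1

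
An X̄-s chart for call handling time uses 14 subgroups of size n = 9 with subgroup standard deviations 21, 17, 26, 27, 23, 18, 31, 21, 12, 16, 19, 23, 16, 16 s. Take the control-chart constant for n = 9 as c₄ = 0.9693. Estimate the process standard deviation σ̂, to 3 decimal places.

21.076

s̄ = (21 + 17 + 26 + 27 + 23 + 18 + 31 + 21 + 12 + 16 + 19 + 23 + 16 + 16) / 14 = 20.4286
σ̂ = s̄ / c₄ = 20.4286 / 0.9693 = 21.0756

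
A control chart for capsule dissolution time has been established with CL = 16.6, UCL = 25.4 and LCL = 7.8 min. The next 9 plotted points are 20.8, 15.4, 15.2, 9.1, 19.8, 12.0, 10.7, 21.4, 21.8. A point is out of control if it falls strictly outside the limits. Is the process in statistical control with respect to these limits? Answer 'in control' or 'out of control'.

All 9 points lie within [7.8, 25.4].

in control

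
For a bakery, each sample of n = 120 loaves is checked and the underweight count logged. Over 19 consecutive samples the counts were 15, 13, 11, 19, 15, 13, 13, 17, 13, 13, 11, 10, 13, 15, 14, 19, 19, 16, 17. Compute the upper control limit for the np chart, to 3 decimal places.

p̄ = Σdᵢ / (k·n) = 276 / (19 × 120) = 0.12105
UCL = np̄ + 3·√(np̄(1−p̄)) = 14.5263 + 3 × √(14.5263×0.87895) = 14.5263 + 3 × 3.5732 = 25.2460

25.246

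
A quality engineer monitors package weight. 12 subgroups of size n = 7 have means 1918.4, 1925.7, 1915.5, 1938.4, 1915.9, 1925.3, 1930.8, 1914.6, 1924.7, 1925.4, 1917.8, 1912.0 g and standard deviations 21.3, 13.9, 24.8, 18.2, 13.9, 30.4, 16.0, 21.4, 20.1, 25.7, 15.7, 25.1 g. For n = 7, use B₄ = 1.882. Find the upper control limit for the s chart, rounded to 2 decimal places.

38.66

s̄ = (21.3 + 13.9 + 24.8 + 18.2 + 13.9 + 30.4 + 16.0 + 21.4 + 20.1 + 25.7 + 15.7 + 25.1) / 12 = 20.5417
UCL_s = B₄·s̄ = 1.882 × 20.5417 = 38.6594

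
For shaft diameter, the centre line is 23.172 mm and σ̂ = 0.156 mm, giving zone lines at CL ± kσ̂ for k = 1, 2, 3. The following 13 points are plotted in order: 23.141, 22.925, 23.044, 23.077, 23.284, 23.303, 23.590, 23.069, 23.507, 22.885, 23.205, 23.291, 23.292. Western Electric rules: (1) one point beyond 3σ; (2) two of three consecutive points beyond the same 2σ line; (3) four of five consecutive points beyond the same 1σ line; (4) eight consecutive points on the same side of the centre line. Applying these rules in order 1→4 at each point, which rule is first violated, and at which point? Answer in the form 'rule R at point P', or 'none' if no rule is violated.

Zone of each point (C = within 1σ̂, B = 1σ̂–2σ̂, A = 2σ̂–3σ̂, * = beyond 3σ̂; sign = side of CL): 1:-C, 2:-B, 3:-C, 4:-C, 5:+C, 6:+C, 7:+A, 8:-C, 9:+A, 10:-B, 11:+C, 12:+C, 13:+C
Rule 2 (two of three consecutive points beyond the same 2σ limit) is satisfied at point 9.

rule 2 at point 9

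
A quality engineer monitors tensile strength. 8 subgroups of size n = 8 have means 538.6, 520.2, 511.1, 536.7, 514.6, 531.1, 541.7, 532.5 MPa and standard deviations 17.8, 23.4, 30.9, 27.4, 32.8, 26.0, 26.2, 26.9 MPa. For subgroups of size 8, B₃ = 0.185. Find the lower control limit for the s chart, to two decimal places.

s̄ = (17.8 + 23.4 + 30.9 + 27.4 + 32.8 + 26.0 + 26.2 + 26.9) / 8 = 26.4250
LCL_s = B₃·s̄ = 0.185 × 26.4250 = 4.8886

4.89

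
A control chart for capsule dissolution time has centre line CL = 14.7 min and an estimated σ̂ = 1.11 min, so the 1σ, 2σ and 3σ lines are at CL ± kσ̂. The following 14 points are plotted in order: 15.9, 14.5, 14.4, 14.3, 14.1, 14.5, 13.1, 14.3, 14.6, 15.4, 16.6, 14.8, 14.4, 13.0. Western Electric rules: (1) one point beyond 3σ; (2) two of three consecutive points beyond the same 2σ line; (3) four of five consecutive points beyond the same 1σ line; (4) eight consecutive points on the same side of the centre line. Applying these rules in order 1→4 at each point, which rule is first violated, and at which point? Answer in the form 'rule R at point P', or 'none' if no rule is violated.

rule 4 at point 9

Zone of each point (C = within 1σ̂, B = 1σ̂–2σ̂, A = 2σ̂–3σ̂, * = beyond 3σ̂; sign = side of CL): 1:+B, 2:-C, 3:-C, 4:-C, 5:-C, 6:-C, 7:-B, 8:-C, 9:-C, 10:+C, 11:+B, 12:+C, 13:-C, 14:-B
Rule 4 (eight consecutive points on the same side of the centre line) is satisfied at point 9.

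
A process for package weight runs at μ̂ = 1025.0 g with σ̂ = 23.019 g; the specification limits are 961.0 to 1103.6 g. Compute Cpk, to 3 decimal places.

0.927

Cpu = (USL − μ̂) / (3σ̂) = (1103.6 − 1025.0) / (3 × 23.019) = 1.1382; Cpl = (μ̂ − LSL) / (3σ̂) = (1025.0 − 961.0) / (3 × 23.019) = 0.9268; Cpk = min(Cpu, Cpl) = 0.9268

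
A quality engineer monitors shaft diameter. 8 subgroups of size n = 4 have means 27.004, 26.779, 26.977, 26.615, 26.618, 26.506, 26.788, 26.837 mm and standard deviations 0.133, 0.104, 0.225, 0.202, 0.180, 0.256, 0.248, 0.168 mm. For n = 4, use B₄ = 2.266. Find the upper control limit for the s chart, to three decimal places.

0.429

s̄ = (0.133 + 0.104 + 0.225 + 0.202 + 0.180 + 0.256 + 0.248 + 0.168) / 8 = 0.1895
UCL_s = B₄·s̄ = 2.266 × 0.1895 = 0.4294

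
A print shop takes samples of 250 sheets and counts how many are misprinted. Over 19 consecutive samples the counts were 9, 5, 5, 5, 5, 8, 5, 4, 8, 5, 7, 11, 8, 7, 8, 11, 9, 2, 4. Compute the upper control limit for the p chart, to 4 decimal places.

0.0570

p̄ = Σdᵢ / (k·n) = 126 / (19 × 250) = 0.02653
UCL = p̄ + 3·√(p̄(1−p̄)/n) = 0.02653 + 3 × √(0.02653×0.97347/250) = 0.02653 + 3 × 0.01016 = 0.05702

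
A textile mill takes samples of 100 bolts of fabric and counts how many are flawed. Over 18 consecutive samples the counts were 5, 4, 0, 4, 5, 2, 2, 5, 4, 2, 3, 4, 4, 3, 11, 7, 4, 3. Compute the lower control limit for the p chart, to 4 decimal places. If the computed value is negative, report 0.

0.0000

p̄ = Σdᵢ / (k·n) = 72 / (18 × 100) = 0.04000
LCL = p̄ − 3·√(p̄(1−p̄)/n) = 0.04000 − 3 × 0.01960 = -0.01879 → 0 (negative, so LCL = 0)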